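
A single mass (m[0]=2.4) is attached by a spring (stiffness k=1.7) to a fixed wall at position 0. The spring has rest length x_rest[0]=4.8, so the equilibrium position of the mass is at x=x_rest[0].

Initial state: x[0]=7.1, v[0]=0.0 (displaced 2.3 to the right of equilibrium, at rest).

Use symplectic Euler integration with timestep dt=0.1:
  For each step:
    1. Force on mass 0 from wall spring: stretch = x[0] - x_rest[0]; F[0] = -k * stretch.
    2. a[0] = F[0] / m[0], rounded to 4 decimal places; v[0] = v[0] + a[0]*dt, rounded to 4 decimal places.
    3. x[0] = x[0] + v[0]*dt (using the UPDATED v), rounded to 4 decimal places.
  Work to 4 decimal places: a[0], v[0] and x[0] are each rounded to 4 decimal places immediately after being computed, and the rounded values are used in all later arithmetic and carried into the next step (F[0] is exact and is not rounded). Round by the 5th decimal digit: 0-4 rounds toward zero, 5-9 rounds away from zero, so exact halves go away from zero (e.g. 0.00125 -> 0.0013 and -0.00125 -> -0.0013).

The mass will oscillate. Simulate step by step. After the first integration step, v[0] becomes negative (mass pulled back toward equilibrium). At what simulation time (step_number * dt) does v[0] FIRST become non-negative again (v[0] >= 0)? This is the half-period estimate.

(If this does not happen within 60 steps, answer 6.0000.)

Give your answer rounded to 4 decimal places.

Answer: 3.8000

Derivation:
Step 0: x=[7.1000] v=[0.0000]
Step 1: x=[7.0837] v=[-0.1629]
Step 2: x=[7.0512] v=[-0.3247]
Step 3: x=[7.0028] v=[-0.4842]
Step 4: x=[6.9388] v=[-0.6402]
Step 5: x=[6.8596] v=[-0.7917]
Step 6: x=[6.7658] v=[-0.9376]
Step 7: x=[6.6581] v=[-1.0768]
Step 8: x=[6.5373] v=[-1.2084]
Step 9: x=[6.4042] v=[-1.3315]
Step 10: x=[6.2597] v=[-1.4451]
Step 11: x=[6.1049] v=[-1.5485]
Step 12: x=[5.9408] v=[-1.6409]
Step 13: x=[5.7686] v=[-1.7217]
Step 14: x=[5.5896] v=[-1.7903]
Step 15: x=[5.4050] v=[-1.8462]
Step 16: x=[5.2161] v=[-1.8891]
Step 17: x=[5.0242] v=[-1.9186]
Step 18: x=[4.8308] v=[-1.9345]
Step 19: x=[4.6371] v=[-1.9367]
Step 20: x=[4.4446] v=[-1.9252]
Step 21: x=[4.2546] v=[-1.9000]
Step 22: x=[4.0685] v=[-1.8614]
Step 23: x=[3.8875] v=[-1.8096]
Step 24: x=[3.7130] v=[-1.7450]
Step 25: x=[3.5462] v=[-1.6680]
Step 26: x=[3.3883] v=[-1.5792]
Step 27: x=[3.2404] v=[-1.4792]
Step 28: x=[3.1035] v=[-1.3687]
Step 29: x=[2.9787] v=[-1.2485]
Step 30: x=[2.8668] v=[-1.1195]
Step 31: x=[2.7685] v=[-0.9826]
Step 32: x=[2.6846] v=[-0.8387]
Step 33: x=[2.6157] v=[-0.6889]
Step 34: x=[2.5623] v=[-0.5342]
Step 35: x=[2.5247] v=[-0.3757]
Step 36: x=[2.5033] v=[-0.2145]
Step 37: x=[2.4981] v=[-0.0518]
Step 38: x=[2.5092] v=[0.1113]
First v>=0 after going negative at step 38, time=3.8000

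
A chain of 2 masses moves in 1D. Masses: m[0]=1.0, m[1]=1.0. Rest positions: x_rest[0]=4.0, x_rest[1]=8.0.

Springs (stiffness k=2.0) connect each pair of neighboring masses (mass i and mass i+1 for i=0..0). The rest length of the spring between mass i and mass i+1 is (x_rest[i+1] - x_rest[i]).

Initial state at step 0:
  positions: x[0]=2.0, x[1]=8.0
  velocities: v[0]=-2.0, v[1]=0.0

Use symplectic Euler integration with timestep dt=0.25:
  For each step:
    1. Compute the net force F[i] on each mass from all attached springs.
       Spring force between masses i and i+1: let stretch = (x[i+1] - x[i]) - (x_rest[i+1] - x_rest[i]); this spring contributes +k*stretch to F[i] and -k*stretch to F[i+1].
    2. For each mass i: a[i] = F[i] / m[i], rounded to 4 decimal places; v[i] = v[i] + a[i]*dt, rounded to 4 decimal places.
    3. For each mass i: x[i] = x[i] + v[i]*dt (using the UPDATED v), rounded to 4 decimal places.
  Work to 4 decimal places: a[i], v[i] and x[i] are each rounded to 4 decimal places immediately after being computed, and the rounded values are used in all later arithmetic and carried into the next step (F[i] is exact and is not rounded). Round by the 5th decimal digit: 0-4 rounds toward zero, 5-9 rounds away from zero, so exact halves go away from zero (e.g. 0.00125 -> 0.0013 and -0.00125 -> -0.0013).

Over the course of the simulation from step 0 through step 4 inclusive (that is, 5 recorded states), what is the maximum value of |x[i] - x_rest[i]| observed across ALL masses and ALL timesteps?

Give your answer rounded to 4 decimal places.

Answer: 2.2500

Derivation:
Step 0: x=[2.0000 8.0000] v=[-2.0000 0.0000]
Step 1: x=[1.7500 7.7500] v=[-1.0000 -1.0000]
Step 2: x=[1.7500 7.2500] v=[0.0000 -2.0000]
Step 3: x=[1.9375 6.5625] v=[0.7500 -2.7500]
Step 4: x=[2.2031 5.7969] v=[1.0625 -3.0625]
Max displacement = 2.2500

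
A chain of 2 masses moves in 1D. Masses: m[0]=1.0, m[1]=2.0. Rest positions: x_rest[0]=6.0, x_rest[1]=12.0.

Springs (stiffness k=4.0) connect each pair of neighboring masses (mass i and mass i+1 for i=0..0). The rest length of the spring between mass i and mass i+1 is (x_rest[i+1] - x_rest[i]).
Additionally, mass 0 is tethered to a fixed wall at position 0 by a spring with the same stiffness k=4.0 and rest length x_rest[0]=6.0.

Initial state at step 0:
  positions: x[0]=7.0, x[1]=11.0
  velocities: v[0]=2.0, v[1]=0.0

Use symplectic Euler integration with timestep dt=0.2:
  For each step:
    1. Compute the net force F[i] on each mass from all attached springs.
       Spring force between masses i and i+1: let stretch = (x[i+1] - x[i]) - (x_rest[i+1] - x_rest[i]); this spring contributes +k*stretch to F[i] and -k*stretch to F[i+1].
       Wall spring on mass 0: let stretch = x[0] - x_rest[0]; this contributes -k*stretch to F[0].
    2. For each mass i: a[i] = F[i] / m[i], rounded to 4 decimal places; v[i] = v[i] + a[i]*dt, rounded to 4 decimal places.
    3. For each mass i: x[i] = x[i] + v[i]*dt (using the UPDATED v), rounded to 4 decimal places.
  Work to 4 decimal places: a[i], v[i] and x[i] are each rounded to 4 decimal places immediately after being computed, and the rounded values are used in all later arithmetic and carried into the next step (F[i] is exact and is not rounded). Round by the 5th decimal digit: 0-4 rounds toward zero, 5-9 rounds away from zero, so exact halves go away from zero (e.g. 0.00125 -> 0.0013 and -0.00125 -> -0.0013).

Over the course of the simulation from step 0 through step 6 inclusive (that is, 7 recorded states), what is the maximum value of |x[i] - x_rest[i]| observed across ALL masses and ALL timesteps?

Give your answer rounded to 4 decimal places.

Answer: 1.2770

Derivation:
Step 0: x=[7.0000 11.0000] v=[2.0000 0.0000]
Step 1: x=[6.9200 11.1600] v=[-0.4000 0.8000]
Step 2: x=[6.4112 11.4608] v=[-2.5440 1.5040]
Step 3: x=[5.6845 11.8376] v=[-3.6333 1.8842]
Step 4: x=[5.0328 12.2022] v=[-3.2584 1.8230]
Step 5: x=[4.7230 12.4732] v=[-1.5491 1.3552]
Step 6: x=[4.8975 12.6042] v=[0.8727 0.6551]
Max displacement = 1.2770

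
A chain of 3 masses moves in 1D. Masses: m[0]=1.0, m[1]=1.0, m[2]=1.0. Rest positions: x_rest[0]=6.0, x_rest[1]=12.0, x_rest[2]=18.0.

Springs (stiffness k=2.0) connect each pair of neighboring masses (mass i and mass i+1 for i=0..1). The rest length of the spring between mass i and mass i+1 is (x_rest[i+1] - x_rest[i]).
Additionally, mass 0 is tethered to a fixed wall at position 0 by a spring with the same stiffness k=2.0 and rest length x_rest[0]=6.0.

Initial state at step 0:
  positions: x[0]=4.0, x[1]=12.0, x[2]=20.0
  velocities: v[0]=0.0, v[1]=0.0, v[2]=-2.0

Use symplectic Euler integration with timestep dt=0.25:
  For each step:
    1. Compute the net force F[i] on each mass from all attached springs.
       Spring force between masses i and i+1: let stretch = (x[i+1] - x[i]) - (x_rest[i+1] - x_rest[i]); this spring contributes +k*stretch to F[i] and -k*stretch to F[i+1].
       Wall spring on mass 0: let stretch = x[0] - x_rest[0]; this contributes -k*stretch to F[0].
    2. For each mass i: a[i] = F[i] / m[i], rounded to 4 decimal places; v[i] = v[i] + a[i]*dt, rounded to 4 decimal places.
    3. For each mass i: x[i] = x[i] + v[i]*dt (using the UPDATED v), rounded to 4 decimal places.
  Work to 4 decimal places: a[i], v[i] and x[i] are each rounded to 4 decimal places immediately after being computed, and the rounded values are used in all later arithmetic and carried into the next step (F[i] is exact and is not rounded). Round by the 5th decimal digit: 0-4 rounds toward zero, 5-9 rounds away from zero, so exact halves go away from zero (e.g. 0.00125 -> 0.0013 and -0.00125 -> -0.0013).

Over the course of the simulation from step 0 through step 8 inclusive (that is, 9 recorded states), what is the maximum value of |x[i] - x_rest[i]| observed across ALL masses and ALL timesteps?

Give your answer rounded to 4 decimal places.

Answer: 2.8467

Derivation:
Step 0: x=[4.0000 12.0000 20.0000] v=[0.0000 0.0000 -2.0000]
Step 1: x=[4.5000 12.0000 19.2500] v=[2.0000 0.0000 -3.0000]
Step 2: x=[5.3750 11.9688 18.3438] v=[3.5000 -0.1250 -3.6250]
Step 3: x=[6.4024 11.9102 17.3907] v=[4.1094 -0.2344 -3.8125]
Step 4: x=[7.3179 11.8482 16.5025] v=[3.6621 -0.2481 -3.5528]
Step 5: x=[7.8850 11.8017 15.7825] v=[2.2683 -0.1861 -2.8800]
Step 6: x=[7.9561 11.7632 15.3149] v=[0.2842 -0.1541 -1.8704]
Step 7: x=[7.5085 11.6928 15.1533] v=[-1.7903 -0.2818 -0.6463]
Step 8: x=[6.6454 11.5319 15.3092] v=[-3.4524 -0.6437 0.6235]
Max displacement = 2.8467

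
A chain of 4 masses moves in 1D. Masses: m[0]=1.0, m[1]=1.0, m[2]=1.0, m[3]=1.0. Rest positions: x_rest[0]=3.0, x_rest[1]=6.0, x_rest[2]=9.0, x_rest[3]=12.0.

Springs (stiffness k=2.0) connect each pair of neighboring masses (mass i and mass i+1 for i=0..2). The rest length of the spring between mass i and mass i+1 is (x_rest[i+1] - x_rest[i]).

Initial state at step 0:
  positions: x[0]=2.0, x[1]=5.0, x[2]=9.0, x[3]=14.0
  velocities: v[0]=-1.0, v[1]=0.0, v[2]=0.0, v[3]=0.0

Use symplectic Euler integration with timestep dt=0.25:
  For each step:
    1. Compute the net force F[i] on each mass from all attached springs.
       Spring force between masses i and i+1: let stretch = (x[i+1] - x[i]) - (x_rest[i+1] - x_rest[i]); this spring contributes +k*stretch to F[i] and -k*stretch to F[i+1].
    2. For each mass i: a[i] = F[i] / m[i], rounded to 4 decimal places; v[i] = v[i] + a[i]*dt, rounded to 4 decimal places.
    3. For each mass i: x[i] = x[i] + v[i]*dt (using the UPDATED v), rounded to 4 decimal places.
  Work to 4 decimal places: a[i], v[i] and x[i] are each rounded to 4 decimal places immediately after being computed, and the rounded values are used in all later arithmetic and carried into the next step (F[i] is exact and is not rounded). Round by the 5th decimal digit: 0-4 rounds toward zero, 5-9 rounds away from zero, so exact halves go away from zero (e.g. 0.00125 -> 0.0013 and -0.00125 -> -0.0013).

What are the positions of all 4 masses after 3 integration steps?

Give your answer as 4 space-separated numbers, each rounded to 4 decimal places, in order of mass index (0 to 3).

Step 0: x=[2.0000 5.0000 9.0000 14.0000] v=[-1.0000 0.0000 0.0000 0.0000]
Step 1: x=[1.7500 5.1250 9.1250 13.7500] v=[-1.0000 0.5000 0.5000 -1.0000]
Step 2: x=[1.5469 5.3281 9.3281 13.2969] v=[-0.8125 0.8125 0.8125 -1.8125]
Step 3: x=[1.4414 5.5586 9.5273 12.7227] v=[-0.4219 0.9219 0.7969 -2.2969]

Answer: 1.4414 5.5586 9.5273 12.7227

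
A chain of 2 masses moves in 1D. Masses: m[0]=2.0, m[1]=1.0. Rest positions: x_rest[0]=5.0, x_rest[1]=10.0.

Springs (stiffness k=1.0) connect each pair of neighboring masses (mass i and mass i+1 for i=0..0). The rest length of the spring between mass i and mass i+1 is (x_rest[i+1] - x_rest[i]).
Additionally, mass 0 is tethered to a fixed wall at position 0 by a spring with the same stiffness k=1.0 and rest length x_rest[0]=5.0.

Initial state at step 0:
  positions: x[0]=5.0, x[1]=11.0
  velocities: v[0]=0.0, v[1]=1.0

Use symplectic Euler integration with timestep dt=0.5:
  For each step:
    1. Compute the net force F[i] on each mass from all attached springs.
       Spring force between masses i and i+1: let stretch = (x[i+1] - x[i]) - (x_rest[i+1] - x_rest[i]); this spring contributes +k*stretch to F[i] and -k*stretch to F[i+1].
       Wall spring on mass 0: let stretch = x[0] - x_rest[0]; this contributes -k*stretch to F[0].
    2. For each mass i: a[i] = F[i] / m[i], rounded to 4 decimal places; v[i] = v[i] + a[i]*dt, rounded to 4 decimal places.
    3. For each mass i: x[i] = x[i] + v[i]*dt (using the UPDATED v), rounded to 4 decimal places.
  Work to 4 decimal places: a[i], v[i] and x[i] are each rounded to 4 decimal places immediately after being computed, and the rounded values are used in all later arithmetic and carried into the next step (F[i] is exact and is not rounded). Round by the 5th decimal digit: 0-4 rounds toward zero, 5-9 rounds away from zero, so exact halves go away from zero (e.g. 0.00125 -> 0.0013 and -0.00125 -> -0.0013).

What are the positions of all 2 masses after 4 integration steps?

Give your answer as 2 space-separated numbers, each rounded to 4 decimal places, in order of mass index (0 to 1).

Step 0: x=[5.0000 11.0000] v=[0.0000 1.0000]
Step 1: x=[5.1250 11.2500] v=[0.2500 0.5000]
Step 2: x=[5.3750 11.2188] v=[0.5000 -0.0625]
Step 3: x=[5.6836 10.9766] v=[0.6172 -0.4844]
Step 4: x=[5.9434 10.6612] v=[0.5196 -0.6309]

Answer: 5.9434 10.6612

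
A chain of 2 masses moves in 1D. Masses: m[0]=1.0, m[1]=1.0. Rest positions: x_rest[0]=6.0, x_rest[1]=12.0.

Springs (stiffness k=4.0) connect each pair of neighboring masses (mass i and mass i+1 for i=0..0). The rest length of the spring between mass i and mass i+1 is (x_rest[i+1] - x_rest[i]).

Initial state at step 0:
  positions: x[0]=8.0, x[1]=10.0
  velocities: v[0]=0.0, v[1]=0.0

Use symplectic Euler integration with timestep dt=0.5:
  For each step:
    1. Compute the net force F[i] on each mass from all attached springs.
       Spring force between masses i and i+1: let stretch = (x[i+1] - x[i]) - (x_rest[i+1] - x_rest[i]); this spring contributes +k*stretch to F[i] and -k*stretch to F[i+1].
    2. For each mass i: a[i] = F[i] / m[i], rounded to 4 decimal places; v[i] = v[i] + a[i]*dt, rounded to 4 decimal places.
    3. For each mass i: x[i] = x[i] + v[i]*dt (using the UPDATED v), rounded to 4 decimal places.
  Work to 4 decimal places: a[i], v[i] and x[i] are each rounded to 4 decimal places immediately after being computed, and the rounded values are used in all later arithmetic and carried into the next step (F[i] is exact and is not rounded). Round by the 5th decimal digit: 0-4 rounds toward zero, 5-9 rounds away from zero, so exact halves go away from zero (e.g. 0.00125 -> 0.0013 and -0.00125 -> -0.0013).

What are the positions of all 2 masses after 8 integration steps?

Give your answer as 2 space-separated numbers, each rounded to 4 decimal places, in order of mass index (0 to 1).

Answer: 8.0000 10.0000

Derivation:
Step 0: x=[8.0000 10.0000] v=[0.0000 0.0000]
Step 1: x=[4.0000 14.0000] v=[-8.0000 8.0000]
Step 2: x=[4.0000 14.0000] v=[0.0000 0.0000]
Step 3: x=[8.0000 10.0000] v=[8.0000 -8.0000]
Step 4: x=[8.0000 10.0000] v=[0.0000 0.0000]
Step 5: x=[4.0000 14.0000] v=[-8.0000 8.0000]
Step 6: x=[4.0000 14.0000] v=[0.0000 0.0000]
Step 7: x=[8.0000 10.0000] v=[8.0000 -8.0000]
Step 8: x=[8.0000 10.0000] v=[0.0000 0.0000]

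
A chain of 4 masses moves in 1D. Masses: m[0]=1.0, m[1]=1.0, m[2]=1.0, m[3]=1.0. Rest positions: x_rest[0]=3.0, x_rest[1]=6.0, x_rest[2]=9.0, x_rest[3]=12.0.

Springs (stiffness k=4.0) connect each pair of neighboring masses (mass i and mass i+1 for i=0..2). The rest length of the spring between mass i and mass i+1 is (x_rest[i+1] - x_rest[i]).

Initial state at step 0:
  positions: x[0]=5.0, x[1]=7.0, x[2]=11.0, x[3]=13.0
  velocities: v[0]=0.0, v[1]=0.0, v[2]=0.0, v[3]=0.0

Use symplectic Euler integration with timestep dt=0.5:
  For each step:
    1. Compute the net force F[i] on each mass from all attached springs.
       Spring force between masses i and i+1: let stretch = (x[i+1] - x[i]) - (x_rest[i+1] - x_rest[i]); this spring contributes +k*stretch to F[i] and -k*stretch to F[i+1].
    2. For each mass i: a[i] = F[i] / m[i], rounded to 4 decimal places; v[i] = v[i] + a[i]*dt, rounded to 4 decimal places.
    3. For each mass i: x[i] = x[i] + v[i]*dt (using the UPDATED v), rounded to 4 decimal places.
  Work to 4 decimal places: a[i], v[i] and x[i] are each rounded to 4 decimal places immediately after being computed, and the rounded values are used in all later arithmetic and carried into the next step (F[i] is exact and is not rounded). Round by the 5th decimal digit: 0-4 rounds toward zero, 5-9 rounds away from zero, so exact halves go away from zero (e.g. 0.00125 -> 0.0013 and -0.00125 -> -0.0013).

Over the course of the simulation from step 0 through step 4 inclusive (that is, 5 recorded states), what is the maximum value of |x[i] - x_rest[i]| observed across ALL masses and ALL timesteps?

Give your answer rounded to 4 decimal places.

Step 0: x=[5.0000 7.0000 11.0000 13.0000] v=[0.0000 0.0000 0.0000 0.0000]
Step 1: x=[4.0000 9.0000 9.0000 14.0000] v=[-2.0000 4.0000 -4.0000 2.0000]
Step 2: x=[5.0000 6.0000 12.0000 13.0000] v=[2.0000 -6.0000 6.0000 -2.0000]
Step 3: x=[4.0000 8.0000 10.0000 14.0000] v=[-2.0000 4.0000 -4.0000 2.0000]
Step 4: x=[4.0000 8.0000 10.0000 14.0000] v=[0.0000 0.0000 0.0000 0.0000]
Max displacement = 3.0000

Answer: 3.0000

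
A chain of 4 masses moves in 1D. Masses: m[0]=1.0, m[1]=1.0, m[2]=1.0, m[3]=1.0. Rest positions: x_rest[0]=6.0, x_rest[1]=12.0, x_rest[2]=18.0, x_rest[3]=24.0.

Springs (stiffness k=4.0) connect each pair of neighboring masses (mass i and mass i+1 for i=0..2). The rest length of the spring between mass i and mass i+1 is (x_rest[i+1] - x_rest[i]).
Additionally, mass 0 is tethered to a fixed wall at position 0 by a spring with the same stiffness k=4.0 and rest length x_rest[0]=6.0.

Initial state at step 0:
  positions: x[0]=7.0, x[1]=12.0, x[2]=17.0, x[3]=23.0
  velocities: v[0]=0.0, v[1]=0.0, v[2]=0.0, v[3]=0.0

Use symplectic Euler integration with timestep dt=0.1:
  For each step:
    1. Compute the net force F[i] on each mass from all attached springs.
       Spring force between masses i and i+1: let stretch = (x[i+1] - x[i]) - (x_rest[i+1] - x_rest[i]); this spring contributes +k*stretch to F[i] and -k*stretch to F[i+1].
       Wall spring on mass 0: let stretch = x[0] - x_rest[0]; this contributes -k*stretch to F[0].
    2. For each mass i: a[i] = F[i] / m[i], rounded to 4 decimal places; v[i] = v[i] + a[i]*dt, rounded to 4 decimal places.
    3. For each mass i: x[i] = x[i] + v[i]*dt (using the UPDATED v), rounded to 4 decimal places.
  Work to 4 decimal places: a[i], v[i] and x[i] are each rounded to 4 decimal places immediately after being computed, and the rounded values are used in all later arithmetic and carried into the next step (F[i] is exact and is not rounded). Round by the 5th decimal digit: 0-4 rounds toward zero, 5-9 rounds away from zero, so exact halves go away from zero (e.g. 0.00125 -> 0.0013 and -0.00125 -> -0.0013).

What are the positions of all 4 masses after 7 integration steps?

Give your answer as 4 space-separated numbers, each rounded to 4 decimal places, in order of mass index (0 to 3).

Answer: 5.4544 11.8470 17.7677 23.1642

Derivation:
Step 0: x=[7.0000 12.0000 17.0000 23.0000] v=[0.0000 0.0000 0.0000 0.0000]
Step 1: x=[6.9200 12.0000 17.0400 23.0000] v=[-0.8000 0.0000 0.4000 0.0000]
Step 2: x=[6.7664 11.9984 17.1168 23.0016] v=[-1.5360 -0.0160 0.7680 0.0160]
Step 3: x=[6.5514 11.9923 17.2243 23.0078] v=[-2.1498 -0.0614 1.0746 0.0621]
Step 4: x=[6.2920 11.9778 17.3538 23.0227] v=[-2.5940 -0.1450 1.2952 0.1487]
Step 5: x=[6.0084 11.9509 17.4950 23.0508] v=[-2.8365 -0.2689 1.4124 0.2811]
Step 6: x=[5.7221 11.9081 17.6367 23.0967] v=[-2.8629 -0.4283 1.4171 0.4588]
Step 7: x=[5.4544 11.8470 17.7677 23.1642] v=[-2.6773 -0.6113 1.3097 0.6748]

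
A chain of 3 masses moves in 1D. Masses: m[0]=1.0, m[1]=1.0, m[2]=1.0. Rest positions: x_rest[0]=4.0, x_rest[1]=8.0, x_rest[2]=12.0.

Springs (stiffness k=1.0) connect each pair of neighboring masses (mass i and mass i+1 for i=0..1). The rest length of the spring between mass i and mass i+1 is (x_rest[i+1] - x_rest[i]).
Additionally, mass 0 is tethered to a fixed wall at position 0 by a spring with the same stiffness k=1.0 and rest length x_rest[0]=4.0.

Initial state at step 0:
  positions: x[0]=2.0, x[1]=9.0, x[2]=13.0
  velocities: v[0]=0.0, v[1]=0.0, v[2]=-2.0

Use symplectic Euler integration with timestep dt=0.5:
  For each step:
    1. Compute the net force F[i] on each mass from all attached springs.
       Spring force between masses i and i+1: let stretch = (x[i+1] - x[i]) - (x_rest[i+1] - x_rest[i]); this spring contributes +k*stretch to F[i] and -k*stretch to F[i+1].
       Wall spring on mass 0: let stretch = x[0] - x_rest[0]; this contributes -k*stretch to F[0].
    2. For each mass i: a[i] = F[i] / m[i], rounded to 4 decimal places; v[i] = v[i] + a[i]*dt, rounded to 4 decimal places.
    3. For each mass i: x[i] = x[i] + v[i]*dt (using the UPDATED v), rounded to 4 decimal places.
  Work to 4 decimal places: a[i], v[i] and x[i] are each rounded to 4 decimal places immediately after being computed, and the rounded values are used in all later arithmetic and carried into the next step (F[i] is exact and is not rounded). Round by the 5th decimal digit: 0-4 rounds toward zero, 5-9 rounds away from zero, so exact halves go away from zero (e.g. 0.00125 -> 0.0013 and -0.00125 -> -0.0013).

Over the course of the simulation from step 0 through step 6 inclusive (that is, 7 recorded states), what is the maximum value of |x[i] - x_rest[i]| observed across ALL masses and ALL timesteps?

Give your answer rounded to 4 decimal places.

Step 0: x=[2.0000 9.0000 13.0000] v=[0.0000 0.0000 -2.0000]
Step 1: x=[3.2500 8.2500 12.0000] v=[2.5000 -1.5000 -2.0000]
Step 2: x=[4.9375 7.1875 11.0625] v=[3.3750 -2.1250 -1.8750]
Step 3: x=[5.9532 6.5313 10.1563] v=[2.0313 -1.3125 -1.8125]
Step 4: x=[5.6251 6.6368 9.3438] v=[-0.6563 0.2110 -1.6250]
Step 5: x=[4.1436 7.1662 8.8546] v=[-2.9630 1.0587 -0.9785]
Step 6: x=[2.3819 7.3620 8.9433] v=[-3.5235 0.3916 0.1773]
Max displacement = 3.1454

Answer: 3.1454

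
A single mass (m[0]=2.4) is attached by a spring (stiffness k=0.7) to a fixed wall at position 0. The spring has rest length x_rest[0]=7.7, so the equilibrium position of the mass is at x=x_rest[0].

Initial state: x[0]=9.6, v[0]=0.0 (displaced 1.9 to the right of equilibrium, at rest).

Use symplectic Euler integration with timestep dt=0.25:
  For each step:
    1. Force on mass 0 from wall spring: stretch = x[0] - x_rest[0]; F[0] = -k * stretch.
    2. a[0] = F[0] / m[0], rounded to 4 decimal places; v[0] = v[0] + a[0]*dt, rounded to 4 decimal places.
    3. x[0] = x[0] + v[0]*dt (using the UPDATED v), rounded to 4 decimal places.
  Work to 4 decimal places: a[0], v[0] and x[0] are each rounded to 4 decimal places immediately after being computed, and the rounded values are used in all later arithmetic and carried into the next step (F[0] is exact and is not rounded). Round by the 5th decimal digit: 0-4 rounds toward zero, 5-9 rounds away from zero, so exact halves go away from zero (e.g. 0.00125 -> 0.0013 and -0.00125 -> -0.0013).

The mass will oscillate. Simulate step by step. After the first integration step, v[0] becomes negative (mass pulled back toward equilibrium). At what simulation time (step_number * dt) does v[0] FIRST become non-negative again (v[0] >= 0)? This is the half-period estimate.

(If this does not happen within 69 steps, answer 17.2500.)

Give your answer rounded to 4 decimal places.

Step 0: x=[9.6000] v=[0.0000]
Step 1: x=[9.5654] v=[-0.1386]
Step 2: x=[9.4968] v=[-0.2746]
Step 3: x=[9.3954] v=[-0.4056]
Step 4: x=[9.2631] v=[-0.5292]
Step 5: x=[9.1023] v=[-0.6432]
Step 6: x=[8.9159] v=[-0.7455]
Step 7: x=[8.7074] v=[-0.8342]
Step 8: x=[8.4805] v=[-0.9077]
Step 9: x=[8.2394] v=[-0.9646]
Step 10: x=[7.9884] v=[-1.0039]
Step 11: x=[7.7322] v=[-1.0249]
Step 12: x=[7.4754] v=[-1.0273]
Step 13: x=[7.2227] v=[-1.0109]
Step 14: x=[6.9787] v=[-0.9761]
Step 15: x=[6.7478] v=[-0.9235]
Step 16: x=[6.5343] v=[-0.8541]
Step 17: x=[6.3420] v=[-0.7691]
Step 18: x=[6.1745] v=[-0.6701]
Step 19: x=[6.0348] v=[-0.5589]
Step 20: x=[5.9254] v=[-0.4375]
Step 21: x=[5.8484] v=[-0.3081]
Step 22: x=[5.8051] v=[-0.1731]
Step 23: x=[5.7964] v=[-0.0349]
Step 24: x=[5.8224] v=[0.1039]
First v>=0 after going negative at step 24, time=6.0000

Answer: 6.0000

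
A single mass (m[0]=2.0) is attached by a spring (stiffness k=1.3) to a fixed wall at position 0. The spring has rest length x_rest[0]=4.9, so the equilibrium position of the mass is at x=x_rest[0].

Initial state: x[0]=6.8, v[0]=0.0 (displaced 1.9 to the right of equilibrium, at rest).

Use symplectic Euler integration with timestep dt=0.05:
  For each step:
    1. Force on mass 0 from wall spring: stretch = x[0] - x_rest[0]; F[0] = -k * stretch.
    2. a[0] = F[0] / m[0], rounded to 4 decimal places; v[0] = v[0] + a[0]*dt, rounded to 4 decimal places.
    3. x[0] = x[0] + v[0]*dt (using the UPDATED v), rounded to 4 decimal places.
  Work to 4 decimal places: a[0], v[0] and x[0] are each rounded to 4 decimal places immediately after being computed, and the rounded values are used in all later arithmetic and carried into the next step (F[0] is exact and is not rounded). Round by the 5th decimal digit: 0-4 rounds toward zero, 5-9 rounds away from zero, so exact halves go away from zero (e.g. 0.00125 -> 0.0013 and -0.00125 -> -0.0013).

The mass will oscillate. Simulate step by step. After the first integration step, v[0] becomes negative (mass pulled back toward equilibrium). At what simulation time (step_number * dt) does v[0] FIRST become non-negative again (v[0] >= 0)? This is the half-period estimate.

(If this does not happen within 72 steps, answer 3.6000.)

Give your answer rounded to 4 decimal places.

Step 0: x=[6.8000] v=[0.0000]
Step 1: x=[6.7969] v=[-0.0618]
Step 2: x=[6.7907] v=[-0.1235]
Step 3: x=[6.7815] v=[-0.1850]
Step 4: x=[6.7692] v=[-0.2462]
Step 5: x=[6.7539] v=[-0.3070]
Step 6: x=[6.7355] v=[-0.3673]
Step 7: x=[6.7142] v=[-0.4270]
Step 8: x=[6.6899] v=[-0.4860]
Step 9: x=[6.6627] v=[-0.5442]
Step 10: x=[6.6326] v=[-0.6015]
Step 11: x=[6.5997] v=[-0.6578]
Step 12: x=[6.5641] v=[-0.7130]
Step 13: x=[6.5257] v=[-0.7671]
Step 14: x=[6.4847] v=[-0.8199]
Step 15: x=[6.4411] v=[-0.8714]
Step 16: x=[6.3950] v=[-0.9215]
Step 17: x=[6.3465] v=[-0.9701]
Step 18: x=[6.2956] v=[-1.0171]
Step 19: x=[6.2425] v=[-1.0625]
Step 20: x=[6.1872] v=[-1.1061]
Step 21: x=[6.1298] v=[-1.1479]
Step 22: x=[6.0704] v=[-1.1879]
Step 23: x=[6.0091] v=[-1.2259]
Step 24: x=[5.9460] v=[-1.2619]
Step 25: x=[5.8812] v=[-1.2959]
Step 26: x=[5.8148] v=[-1.3278]
Step 27: x=[5.7469] v=[-1.3575]
Step 28: x=[5.6777] v=[-1.3850]
Step 29: x=[5.6072] v=[-1.4103]
Step 30: x=[5.5355] v=[-1.4333]
Step 31: x=[5.4628] v=[-1.4540]
Step 32: x=[5.3892] v=[-1.4723]
Step 33: x=[5.3148] v=[-1.4882]
Step 34: x=[5.2397] v=[-1.5017]
Step 35: x=[5.1641] v=[-1.5127]
Step 36: x=[5.0880] v=[-1.5213]
Step 37: x=[5.0116] v=[-1.5274]
Step 38: x=[4.9351] v=[-1.5310]
Step 39: x=[4.8585] v=[-1.5321]
Step 40: x=[4.7820] v=[-1.5308]
Step 41: x=[4.7057] v=[-1.5270]
Step 42: x=[4.6297] v=[-1.5207]
Step 43: x=[4.5541] v=[-1.5119]
Step 44: x=[4.4791] v=[-1.5007]
Step 45: x=[4.4048] v=[-1.4870]
Step 46: x=[4.3313] v=[-1.4709]
Step 47: x=[4.2587] v=[-1.4524]
Step 48: x=[4.1871] v=[-1.4316]
Step 49: x=[4.1167] v=[-1.4084]
Step 50: x=[4.0476] v=[-1.3829]
Step 51: x=[3.9798] v=[-1.3552]
Step 52: x=[3.9135] v=[-1.3253]
Step 53: x=[3.8488] v=[-1.2932]
Step 54: x=[3.7859] v=[-1.2590]
Step 55: x=[3.7248] v=[-1.2228]
Step 56: x=[3.6656] v=[-1.1846]
Step 57: x=[3.6084] v=[-1.1445]
Step 58: x=[3.5533] v=[-1.1025]
Step 59: x=[3.5004] v=[-1.0587]
Step 60: x=[3.4497] v=[-1.0132]
Step 61: x=[3.4014] v=[-0.9661]
Step 62: x=[3.3555] v=[-0.9174]
Step 63: x=[3.3121] v=[-0.8672]
Step 64: x=[3.2713] v=[-0.8156]
Step 65: x=[3.2332] v=[-0.7627]
Step 66: x=[3.1978] v=[-0.7085]
Step 67: x=[3.1651] v=[-0.6532]
Step 68: x=[3.1353] v=[-0.5968]
Step 69: x=[3.1083] v=[-0.5394]
Step 70: x=[3.0842] v=[-0.4812]
Step 71: x=[3.0631] v=[-0.4222]
Step 72: x=[3.0450] v=[-0.3625]
v[0] did not become non-negative within 72 steps; using fallback time=3.6000

Answer: 3.6000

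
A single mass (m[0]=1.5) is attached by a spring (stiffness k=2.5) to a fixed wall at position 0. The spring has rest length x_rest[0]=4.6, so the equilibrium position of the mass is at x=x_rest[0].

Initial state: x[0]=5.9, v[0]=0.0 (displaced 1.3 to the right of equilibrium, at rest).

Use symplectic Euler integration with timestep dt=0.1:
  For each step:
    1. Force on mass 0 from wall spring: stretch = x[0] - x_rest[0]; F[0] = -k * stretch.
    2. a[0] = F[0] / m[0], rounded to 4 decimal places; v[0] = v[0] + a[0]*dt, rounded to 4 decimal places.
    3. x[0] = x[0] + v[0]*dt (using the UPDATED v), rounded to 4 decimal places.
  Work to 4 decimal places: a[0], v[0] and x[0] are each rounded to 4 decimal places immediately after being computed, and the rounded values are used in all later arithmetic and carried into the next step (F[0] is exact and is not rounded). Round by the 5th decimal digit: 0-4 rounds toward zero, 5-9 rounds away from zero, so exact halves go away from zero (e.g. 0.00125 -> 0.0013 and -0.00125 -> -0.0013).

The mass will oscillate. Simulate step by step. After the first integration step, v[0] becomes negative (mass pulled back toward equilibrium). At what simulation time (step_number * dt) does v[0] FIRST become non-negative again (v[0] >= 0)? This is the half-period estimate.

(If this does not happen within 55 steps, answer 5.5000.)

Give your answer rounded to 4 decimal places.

Step 0: x=[5.9000] v=[0.0000]
Step 1: x=[5.8783] v=[-0.2167]
Step 2: x=[5.8353] v=[-0.4298]
Step 3: x=[5.7717] v=[-0.6357]
Step 4: x=[5.6886] v=[-0.8310]
Step 5: x=[5.5874] v=[-1.0124]
Step 6: x=[5.4697] v=[-1.1770]
Step 7: x=[5.3375] v=[-1.3220]
Step 8: x=[5.1930] v=[-1.4449]
Step 9: x=[5.0386] v=[-1.5437]
Step 10: x=[4.8769] v=[-1.6168]
Step 11: x=[4.7106] v=[-1.6630]
Step 12: x=[4.5425] v=[-1.6814]
Step 13: x=[4.3753] v=[-1.6718]
Step 14: x=[4.2119] v=[-1.6344]
Step 15: x=[4.0549] v=[-1.5697]
Step 16: x=[3.9070] v=[-1.4789]
Step 17: x=[3.7707] v=[-1.3634]
Step 18: x=[3.6482] v=[-1.2252]
Step 19: x=[3.5415] v=[-1.0666]
Step 20: x=[3.4525] v=[-0.8902]
Step 21: x=[3.3826] v=[-0.6990]
Step 22: x=[3.3330] v=[-0.4961]
Step 23: x=[3.3045] v=[-0.2849]
Step 24: x=[3.2976] v=[-0.0690]
Step 25: x=[3.3124] v=[0.1481]
First v>=0 after going negative at step 25, time=2.5000

Answer: 2.5000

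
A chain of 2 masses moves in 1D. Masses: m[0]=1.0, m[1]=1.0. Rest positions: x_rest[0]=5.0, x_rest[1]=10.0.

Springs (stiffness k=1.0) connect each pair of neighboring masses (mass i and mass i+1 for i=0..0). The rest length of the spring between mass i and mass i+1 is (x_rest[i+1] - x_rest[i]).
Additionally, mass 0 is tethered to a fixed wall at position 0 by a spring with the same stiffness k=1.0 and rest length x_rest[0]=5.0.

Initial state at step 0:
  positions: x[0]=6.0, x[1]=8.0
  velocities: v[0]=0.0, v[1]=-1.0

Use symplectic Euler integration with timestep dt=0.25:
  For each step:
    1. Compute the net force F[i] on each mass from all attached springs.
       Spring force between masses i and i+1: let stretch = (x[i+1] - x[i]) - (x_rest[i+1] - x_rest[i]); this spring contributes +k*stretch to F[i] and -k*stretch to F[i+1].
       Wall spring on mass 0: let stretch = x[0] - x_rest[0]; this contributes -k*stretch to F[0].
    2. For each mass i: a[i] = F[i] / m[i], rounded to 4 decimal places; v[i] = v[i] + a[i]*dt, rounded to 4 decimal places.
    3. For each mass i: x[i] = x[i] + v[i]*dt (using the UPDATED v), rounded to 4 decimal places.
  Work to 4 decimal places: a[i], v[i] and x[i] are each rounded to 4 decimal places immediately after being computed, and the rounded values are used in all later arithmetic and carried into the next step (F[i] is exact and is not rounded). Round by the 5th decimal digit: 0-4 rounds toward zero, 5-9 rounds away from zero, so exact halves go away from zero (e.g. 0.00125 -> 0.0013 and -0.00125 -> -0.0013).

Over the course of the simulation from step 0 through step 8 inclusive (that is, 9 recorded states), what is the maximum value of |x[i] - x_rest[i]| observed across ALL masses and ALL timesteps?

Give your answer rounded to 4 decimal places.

Step 0: x=[6.0000 8.0000] v=[0.0000 -1.0000]
Step 1: x=[5.7500 7.9375] v=[-1.0000 -0.2500]
Step 2: x=[5.2774 8.0508] v=[-1.8906 0.4531]
Step 3: x=[4.6483 8.3033] v=[-2.5166 1.0098]
Step 4: x=[3.9571 8.6398] v=[-2.7649 1.3461]
Step 5: x=[3.3112 8.9962] v=[-2.5835 1.4254]
Step 6: x=[2.8137 9.3098] v=[-1.9901 1.2542]
Step 7: x=[2.5463 9.5299] v=[-1.0695 0.8802]
Step 8: x=[2.5563 9.6260] v=[0.0398 0.3843]
Max displacement = 2.4537

Answer: 2.4537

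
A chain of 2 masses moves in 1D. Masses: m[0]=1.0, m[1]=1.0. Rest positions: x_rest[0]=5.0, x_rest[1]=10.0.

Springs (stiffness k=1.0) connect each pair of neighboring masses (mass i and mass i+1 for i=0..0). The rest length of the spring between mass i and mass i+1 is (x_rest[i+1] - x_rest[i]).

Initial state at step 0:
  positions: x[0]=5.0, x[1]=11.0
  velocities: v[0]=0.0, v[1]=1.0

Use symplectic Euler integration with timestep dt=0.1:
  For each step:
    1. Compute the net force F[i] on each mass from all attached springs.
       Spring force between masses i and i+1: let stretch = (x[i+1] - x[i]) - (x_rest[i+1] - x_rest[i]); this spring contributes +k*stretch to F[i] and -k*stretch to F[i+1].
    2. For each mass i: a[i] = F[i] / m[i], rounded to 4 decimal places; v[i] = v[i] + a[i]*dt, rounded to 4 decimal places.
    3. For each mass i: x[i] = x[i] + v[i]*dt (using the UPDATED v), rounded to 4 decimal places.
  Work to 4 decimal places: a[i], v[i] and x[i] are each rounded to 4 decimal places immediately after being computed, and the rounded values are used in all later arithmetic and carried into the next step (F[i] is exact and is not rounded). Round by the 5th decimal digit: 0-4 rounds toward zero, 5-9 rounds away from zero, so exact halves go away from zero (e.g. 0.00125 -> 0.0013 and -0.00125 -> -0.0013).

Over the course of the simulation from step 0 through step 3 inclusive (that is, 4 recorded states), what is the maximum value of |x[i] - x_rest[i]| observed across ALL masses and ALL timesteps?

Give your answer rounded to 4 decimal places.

Answer: 1.2370

Derivation:
Step 0: x=[5.0000 11.0000] v=[0.0000 1.0000]
Step 1: x=[5.0100 11.0900] v=[0.1000 0.9000]
Step 2: x=[5.0308 11.1692] v=[0.2080 0.7920]
Step 3: x=[5.0630 11.2370] v=[0.3218 0.6782]
Max displacement = 1.2370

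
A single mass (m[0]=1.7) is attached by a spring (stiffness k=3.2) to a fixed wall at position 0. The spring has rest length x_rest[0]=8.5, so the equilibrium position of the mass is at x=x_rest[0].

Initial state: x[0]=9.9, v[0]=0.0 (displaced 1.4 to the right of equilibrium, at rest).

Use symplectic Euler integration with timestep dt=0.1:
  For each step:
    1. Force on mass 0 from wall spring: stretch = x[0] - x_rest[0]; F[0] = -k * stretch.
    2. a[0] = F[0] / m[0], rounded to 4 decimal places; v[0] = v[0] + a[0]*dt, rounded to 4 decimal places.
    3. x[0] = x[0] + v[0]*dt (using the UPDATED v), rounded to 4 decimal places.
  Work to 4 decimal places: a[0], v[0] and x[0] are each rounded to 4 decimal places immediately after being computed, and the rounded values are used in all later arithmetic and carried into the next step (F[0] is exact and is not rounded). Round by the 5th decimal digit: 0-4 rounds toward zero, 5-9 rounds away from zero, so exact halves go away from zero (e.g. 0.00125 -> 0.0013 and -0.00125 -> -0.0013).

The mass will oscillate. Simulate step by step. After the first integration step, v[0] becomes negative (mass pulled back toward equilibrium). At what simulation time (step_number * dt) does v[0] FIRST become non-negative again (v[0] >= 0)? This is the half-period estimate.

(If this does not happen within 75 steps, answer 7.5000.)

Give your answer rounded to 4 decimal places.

Step 0: x=[9.9000] v=[0.0000]
Step 1: x=[9.8737] v=[-0.2635]
Step 2: x=[9.8215] v=[-0.5221]
Step 3: x=[9.7444] v=[-0.7709]
Step 4: x=[9.6439] v=[-1.0051]
Step 5: x=[9.5219] v=[-1.2204]
Step 6: x=[9.3806] v=[-1.4128]
Step 7: x=[9.2227] v=[-1.5786]
Step 8: x=[9.0512] v=[-1.7146]
Step 9: x=[8.8694] v=[-1.8184]
Step 10: x=[8.6806] v=[-1.8879]
Step 11: x=[8.4884] v=[-1.9219]
Step 12: x=[8.2964] v=[-1.9197]
Step 13: x=[8.1083] v=[-1.8814]
Step 14: x=[7.9275] v=[-1.8077]
Step 15: x=[7.7575] v=[-1.6999]
Step 16: x=[7.6015] v=[-1.5601]
Step 17: x=[7.4624] v=[-1.3910]
Step 18: x=[7.3428] v=[-1.1957]
Step 19: x=[7.2450] v=[-0.9779]
Step 20: x=[7.1708] v=[-0.7417]
Step 21: x=[7.1217] v=[-0.4915]
Step 22: x=[7.0985] v=[-0.2321]
Step 23: x=[7.1017] v=[0.0317]
First v>=0 after going negative at step 23, time=2.3000

Answer: 2.3000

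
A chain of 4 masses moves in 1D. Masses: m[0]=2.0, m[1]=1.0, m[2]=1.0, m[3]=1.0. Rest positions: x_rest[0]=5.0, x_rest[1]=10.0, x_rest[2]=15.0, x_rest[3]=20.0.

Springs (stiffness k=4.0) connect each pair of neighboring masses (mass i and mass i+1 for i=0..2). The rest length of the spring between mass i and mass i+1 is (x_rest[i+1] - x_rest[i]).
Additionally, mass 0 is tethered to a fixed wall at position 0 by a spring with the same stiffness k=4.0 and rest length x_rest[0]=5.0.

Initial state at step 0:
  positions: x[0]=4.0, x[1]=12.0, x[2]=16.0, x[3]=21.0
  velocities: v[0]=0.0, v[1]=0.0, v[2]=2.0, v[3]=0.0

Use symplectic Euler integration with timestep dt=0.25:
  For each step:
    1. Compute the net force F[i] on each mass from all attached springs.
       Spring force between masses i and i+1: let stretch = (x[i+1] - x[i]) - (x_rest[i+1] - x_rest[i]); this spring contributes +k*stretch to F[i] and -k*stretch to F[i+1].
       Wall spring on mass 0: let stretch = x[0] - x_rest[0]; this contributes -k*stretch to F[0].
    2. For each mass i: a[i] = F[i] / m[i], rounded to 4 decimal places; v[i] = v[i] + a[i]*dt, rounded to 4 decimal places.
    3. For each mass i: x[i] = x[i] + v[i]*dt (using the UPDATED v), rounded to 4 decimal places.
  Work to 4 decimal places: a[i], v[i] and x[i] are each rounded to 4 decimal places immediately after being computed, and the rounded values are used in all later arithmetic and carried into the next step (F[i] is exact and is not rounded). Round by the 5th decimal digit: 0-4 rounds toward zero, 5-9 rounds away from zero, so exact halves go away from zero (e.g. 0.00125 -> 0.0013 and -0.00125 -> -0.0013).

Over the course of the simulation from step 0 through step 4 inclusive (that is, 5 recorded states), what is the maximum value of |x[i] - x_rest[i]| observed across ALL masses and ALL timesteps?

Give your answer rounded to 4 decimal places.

Step 0: x=[4.0000 12.0000 16.0000 21.0000] v=[0.0000 0.0000 2.0000 0.0000]
Step 1: x=[4.5000 11.0000 16.7500 21.0000] v=[2.0000 -4.0000 3.0000 0.0000]
Step 2: x=[5.2500 9.8125 17.1250 21.1875] v=[3.0000 -4.7500 1.5000 0.7500]
Step 3: x=[5.9141 9.3125 16.6875 21.6094] v=[2.6563 -2.0000 -1.7500 1.6875]
Step 4: x=[6.2637 9.8067 15.6367 22.0508] v=[1.3985 1.9766 -4.2031 1.7656]
Max displacement = 2.1250

Answer: 2.1250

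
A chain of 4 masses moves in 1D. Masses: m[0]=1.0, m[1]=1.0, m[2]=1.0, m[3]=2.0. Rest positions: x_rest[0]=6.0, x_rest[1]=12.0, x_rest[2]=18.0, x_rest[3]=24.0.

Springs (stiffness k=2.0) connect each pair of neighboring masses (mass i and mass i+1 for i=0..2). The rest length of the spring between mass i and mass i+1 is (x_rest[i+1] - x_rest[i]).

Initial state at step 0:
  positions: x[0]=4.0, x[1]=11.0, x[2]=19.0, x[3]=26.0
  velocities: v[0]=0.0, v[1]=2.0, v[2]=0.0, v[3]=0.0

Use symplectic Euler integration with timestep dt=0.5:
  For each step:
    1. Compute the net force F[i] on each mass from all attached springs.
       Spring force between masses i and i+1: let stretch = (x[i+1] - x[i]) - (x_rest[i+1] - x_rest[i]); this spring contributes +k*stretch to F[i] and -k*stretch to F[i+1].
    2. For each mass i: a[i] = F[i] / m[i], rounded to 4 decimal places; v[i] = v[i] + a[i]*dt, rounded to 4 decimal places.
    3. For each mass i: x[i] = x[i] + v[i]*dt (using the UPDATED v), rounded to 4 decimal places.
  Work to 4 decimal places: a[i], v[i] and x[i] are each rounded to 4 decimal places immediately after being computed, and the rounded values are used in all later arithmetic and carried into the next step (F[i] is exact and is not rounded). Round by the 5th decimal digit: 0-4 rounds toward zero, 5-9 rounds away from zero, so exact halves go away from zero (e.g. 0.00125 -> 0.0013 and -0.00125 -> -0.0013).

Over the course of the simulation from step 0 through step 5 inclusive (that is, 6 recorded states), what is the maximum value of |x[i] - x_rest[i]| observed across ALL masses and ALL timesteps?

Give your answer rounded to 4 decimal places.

Step 0: x=[4.0000 11.0000 19.0000 26.0000] v=[0.0000 2.0000 0.0000 0.0000]
Step 1: x=[4.5000 12.5000 18.5000 25.7500] v=[1.0000 3.0000 -1.0000 -0.5000]
Step 2: x=[6.0000 13.0000 18.6250 25.1875] v=[3.0000 1.0000 0.2500 -1.1250]
Step 3: x=[8.0000 12.8125 19.2188 24.4844] v=[4.0000 -0.3750 1.1875 -1.4063]
Step 4: x=[9.4063 13.4219 19.2422 23.9649] v=[2.8125 1.2188 0.0468 -1.0391]
Step 5: x=[9.8204 14.9337 18.7168 23.7647] v=[0.8281 3.0235 -1.0508 -0.4005]
Max displacement = 3.8204

Answer: 3.8204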